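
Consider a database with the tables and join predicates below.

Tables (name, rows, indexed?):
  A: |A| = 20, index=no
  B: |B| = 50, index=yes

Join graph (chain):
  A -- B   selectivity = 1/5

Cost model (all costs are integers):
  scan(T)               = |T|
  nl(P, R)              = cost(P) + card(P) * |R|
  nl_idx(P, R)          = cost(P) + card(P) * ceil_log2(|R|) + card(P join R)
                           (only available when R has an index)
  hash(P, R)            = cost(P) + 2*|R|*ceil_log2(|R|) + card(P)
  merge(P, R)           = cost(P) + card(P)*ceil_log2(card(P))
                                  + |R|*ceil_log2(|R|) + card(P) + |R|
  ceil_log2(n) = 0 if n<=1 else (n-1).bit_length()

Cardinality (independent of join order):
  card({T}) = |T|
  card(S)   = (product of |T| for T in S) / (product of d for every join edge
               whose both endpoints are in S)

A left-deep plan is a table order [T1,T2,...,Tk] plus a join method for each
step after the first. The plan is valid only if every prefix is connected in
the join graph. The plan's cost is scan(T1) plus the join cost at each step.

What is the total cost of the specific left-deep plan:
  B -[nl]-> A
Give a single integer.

1050

step 1: scan B: cost=50, card=50
step 2: join A via nl
    card(P join A) = 50*20/(5) = 200
    cost = 50 + 50*20 = 1050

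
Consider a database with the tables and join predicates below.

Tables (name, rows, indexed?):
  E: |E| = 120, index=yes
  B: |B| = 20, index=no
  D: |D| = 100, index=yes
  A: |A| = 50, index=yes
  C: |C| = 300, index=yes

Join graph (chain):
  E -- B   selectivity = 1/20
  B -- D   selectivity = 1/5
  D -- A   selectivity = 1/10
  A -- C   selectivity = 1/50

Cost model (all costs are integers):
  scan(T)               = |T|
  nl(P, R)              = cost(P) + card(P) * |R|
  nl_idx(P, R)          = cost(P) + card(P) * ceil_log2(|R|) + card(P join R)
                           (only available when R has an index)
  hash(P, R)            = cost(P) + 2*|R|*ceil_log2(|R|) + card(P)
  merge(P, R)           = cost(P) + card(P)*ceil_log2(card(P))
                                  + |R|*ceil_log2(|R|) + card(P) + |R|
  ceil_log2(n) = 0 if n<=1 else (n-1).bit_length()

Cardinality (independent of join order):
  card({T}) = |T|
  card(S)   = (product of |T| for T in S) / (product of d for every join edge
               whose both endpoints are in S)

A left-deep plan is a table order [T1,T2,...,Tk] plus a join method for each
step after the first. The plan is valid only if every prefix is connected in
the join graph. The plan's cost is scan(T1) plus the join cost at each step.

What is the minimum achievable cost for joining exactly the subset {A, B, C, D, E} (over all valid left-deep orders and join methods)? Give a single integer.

19380

Selinger DP over subsets of {A,B,C,D,E}:
  {E}: scan cost=120, card=120
  {B}: scan cost=20, card=20
  {D}: scan cost=100, card=100
  {A}: scan cost=50, card=50
  {C}: scan cost=300, card=300
  {BE}: card=120; try (E,nl_idx)→280, (B,hash)→440, (E,merge)→1100, (B,merge)→1200, (E,hash)→1720, (E,nl)→2420 …(+1); best=280 via (E,nl_idx)
  {BD}: card=400; try (B,hash)→400, (D,nl_idx)→560, (D,merge)→940, (B,merge)→1020, (D,hash)→1440, (D,nl)→2020 …(+1); best=400 via (B,hash)
  {AD}: card=500; try (A,hash)→800, (D,nl_idx)→900, (D,merge)→1200, (A,nl_idx)→1200, (A,merge)→1250, (D,hash)→1500 …(+2); best=800 via (A,hash)
  {AC}: card=300; try (C,nl_idx)→800, (A,hash)→1200, (A,nl_idx)→2400, (C,merge)→3400, (A,merge)→3650, (C,hash)→5500 …(+2); best=800 via (C,nl_idx)
  {BDE}: card=2400; try (D,hash)→1800, (D,merge)→2040, (E,hash)→2480, (D,nl_idx)→3520, (E,merge)→5360, (E,nl_idx)→5600 …(+2); best=1800 via (D,hash)
  {ABD}: card=2000; try (A,hash)→1400, (B,hash)→1500, (A,merge)→4750, (A,nl_idx)→4800, (B,merge)→5920, (B,nl)→10800 …(+1); best=1400 via (A,hash)
  {ACD}: card=3000; try (D,hash)→2500, (D,merge)→4600, (D,nl_idx)→5900, (C,hash)→6700, (C,nl_idx)→8300, (C,merge)→8800 …(+2); best=2500 via (D,hash)
  {ABDE}: card=12000; try (A,hash)→4800, (E,hash)→5080, (E,merge)→26360, (E,nl_idx)→27400, (A,nl_idx)→28200, (A,merge)→33350 …(+2); best=4800 via (A,hash)
  {ABCD}: card=12000; try (B,hash)→5700, (C,hash)→8800, (C,merge)→28400, (C,nl_idx)→31400, (B,merge)→41620, (B,nl)→62500 …(+1); best=5700 via (B,hash)
  {ABCDE}: card=72000; try (E,hash)→19380, (C,hash)→22200, (E,nl_idx)→161700, (C,nl_idx)→184800, (E,merge)→186660, (C,merge)→187800 …(+2); best=19380 via (E,hash)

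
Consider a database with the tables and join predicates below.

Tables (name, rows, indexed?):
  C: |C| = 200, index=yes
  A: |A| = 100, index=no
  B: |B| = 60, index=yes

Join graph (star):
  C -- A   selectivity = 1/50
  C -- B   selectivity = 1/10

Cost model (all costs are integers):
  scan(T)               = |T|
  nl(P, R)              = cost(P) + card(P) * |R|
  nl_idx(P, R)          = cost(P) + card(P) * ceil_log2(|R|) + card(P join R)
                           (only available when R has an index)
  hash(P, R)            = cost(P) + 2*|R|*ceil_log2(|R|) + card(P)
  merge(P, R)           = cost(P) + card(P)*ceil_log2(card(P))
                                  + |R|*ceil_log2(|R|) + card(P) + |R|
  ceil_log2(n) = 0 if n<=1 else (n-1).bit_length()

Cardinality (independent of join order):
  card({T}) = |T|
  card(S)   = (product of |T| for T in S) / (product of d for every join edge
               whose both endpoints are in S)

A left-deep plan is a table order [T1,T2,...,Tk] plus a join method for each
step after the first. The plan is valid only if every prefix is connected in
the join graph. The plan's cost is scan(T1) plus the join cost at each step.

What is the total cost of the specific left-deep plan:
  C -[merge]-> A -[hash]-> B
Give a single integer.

step 1: scan C: cost=200, card=200
step 2: join A via merge
    card(P join A) = 200*100/(50) = 400
    cost = 200 + 200*8 + 100*7 + 200 + 100 = 2800
step 3: join B via hash
    card(P join B) = 400*60/(10) = 2400
    cost = 2800 + 2*60*6 + 400 = 3920

3920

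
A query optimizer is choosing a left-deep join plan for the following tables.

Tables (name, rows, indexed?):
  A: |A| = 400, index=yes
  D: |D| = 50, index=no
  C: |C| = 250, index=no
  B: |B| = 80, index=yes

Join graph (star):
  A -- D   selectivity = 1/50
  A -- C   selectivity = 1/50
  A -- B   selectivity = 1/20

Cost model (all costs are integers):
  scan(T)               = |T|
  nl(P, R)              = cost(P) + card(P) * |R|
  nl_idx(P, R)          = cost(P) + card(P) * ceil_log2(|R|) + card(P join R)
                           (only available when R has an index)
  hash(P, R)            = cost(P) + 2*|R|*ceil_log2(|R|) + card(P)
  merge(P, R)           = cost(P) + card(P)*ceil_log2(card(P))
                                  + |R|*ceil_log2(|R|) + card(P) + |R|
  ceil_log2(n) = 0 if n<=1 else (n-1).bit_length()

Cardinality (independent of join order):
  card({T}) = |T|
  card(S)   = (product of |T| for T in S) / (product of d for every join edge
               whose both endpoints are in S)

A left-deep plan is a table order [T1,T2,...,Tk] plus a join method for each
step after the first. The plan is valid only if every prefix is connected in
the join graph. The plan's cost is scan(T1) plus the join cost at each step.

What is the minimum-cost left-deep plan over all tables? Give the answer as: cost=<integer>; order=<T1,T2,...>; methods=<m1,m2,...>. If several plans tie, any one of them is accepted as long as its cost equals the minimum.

Selinger DP (subsets sized 1..n):
  {A}: scan cost=400, card=400
  {D}: scan cost=50, card=50
  {C}: scan cost=250, card=250
  {B}: scan cost=80, card=80
  {AD}: card=400; try (A,nl_idx)→900, (D,hash)→1400, (A,merge)→4400, (D,merge)→4750, (A,hash)→7300, (A,nl)→20050 …(+1); best=900 via (A,nl_idx)
  {AC}: card=2000; try (A,nl_idx)→4500, (C,hash)→4800, (A,merge)→6500, (C,merge)→6650, (A,hash)→7700, (A,nl)→100250 …(+1); best=4500 via (A,nl_idx)
  {AB}: card=1600; try (B,hash)→1920, (A,nl_idx)→2400, (A,merge)→4720, (B,nl_idx)→4800, (B,merge)→5040, (A,hash)→7360 …(+2); best=1920 via (B,hash)
  {ACD}: card=2000; try (C,hash)→5300, (D,hash)→7100, (C,merge)→7150, (D,merge)→28850, (C,nl)→100900, (D,nl)→104500; best=5300 via (C,hash)
  {ABD}: card=1600; try (B,hash)→2420, (D,hash)→4120, (B,nl_idx)→5300, (B,merge)→5540, (D,merge)→21470, (B,nl)→32900 …(+1); best=2420 via (B,hash)
  {ABC}: card=8000; try (C,hash)→7520, (B,hash)→7620, (C,merge)→23370, (B,nl_idx)→26500, (B,merge)→29140, (B,nl)→164500 …(+1); best=7520 via (C,hash)
  {ABCD}: card=8000; try (C,hash)→8020, (B,hash)→8420, (D,hash)→16120, (C,merge)→23870, (B,nl_idx)→27300, (B,merge)→29940 …(+4); best=8020 via (C,hash)

cost=8020; order=D,A,B,C; methods=nl_idx,hash,hash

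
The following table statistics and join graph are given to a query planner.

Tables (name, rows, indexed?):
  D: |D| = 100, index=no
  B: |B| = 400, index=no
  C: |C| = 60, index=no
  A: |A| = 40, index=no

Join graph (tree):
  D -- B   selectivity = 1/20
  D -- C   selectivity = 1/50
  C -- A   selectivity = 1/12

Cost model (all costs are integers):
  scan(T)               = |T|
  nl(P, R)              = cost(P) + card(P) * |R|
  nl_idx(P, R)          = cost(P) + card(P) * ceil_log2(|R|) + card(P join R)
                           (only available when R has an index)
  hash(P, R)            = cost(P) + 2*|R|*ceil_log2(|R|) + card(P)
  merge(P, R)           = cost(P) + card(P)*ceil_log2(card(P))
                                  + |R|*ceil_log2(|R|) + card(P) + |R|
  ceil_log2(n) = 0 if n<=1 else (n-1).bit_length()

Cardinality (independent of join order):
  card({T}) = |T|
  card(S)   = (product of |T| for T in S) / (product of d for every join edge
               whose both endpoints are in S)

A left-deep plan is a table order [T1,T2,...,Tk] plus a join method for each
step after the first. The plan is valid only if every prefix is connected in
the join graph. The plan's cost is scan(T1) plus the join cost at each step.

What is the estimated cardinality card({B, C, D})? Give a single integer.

2400

Tables in S: B(400), C(60), D(100)
Edges inside S: D-B(d=20), D-C(d=50)
numerator = 400 * 60 * 100 = 2400000
denominator = 20 * 50 = 1000
card(S) = 2400000 / 1000 = 2400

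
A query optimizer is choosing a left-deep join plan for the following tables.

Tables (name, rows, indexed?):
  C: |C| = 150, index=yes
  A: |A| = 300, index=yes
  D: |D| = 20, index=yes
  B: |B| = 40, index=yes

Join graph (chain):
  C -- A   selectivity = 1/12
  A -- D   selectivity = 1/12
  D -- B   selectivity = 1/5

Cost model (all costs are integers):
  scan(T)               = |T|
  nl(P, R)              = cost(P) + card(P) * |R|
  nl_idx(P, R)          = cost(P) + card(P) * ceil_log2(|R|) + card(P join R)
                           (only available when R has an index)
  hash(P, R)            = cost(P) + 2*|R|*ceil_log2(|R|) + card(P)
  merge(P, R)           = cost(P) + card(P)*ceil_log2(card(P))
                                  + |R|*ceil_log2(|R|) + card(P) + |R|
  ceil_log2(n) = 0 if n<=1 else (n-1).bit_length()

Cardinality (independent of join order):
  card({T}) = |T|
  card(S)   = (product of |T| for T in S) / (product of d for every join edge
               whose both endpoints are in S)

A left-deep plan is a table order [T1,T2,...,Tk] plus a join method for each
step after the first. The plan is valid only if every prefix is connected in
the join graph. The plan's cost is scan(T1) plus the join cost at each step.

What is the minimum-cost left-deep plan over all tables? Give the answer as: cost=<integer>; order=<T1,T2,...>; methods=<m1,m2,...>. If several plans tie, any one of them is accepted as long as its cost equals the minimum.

cost=8080; order=D,A,B,C; methods=nl_idx,hash,hash

Selinger DP (subsets sized 1..n):
  {C}: scan cost=150, card=150
  {A}: scan cost=300, card=300
  {D}: scan cost=20, card=20
  {B}: scan cost=40, card=40
  {AC}: card=3750; try (C,hash)→3000, (A,merge)→4500, (C,merge)→4650, (A,nl_idx)→5250, (A,hash)→5700, (C,nl_idx)→6450 …(+2); best=3000 via (C,hash)
  {AD}: card=500; try (A,nl_idx)→700, (D,hash)→800, (D,nl_idx)→2300, (A,merge)→3140, (D,merge)→3420, (A,hash)→5440 …(+2); best=700 via (A,nl_idx)
  {BD}: card=160; try (D,hash)→280, (B,nl_idx)→300, (D,nl_idx)→400, (B,merge)→420, (D,merge)→440, (B,hash)→520 …(+2); best=280 via (D,hash)
  {ACD}: card=6250; try (C,hash)→3600, (D,hash)→6950, (C,merge)→7050, (C,nl_idx)→10950, (D,nl_idx)→28000, (D,merge)→51870 …(+2); best=3600 via (C,hash)
  {ABD}: card=4000; try (B,hash)→1680, (A,merge)→4720, (A,nl_idx)→5720, (A,hash)→5840, (B,merge)→5980, (B,nl_idx)→7700 …(+2); best=1680 via (B,hash)
  {ABCD}: card=50000; try (C,hash)→8080, (B,hash)→10330, (C,merge)→55030, (C,nl_idx)→83680, (B,nl_idx)→91100, (B,merge)→91380 …(+2); best=8080 via (C,hash)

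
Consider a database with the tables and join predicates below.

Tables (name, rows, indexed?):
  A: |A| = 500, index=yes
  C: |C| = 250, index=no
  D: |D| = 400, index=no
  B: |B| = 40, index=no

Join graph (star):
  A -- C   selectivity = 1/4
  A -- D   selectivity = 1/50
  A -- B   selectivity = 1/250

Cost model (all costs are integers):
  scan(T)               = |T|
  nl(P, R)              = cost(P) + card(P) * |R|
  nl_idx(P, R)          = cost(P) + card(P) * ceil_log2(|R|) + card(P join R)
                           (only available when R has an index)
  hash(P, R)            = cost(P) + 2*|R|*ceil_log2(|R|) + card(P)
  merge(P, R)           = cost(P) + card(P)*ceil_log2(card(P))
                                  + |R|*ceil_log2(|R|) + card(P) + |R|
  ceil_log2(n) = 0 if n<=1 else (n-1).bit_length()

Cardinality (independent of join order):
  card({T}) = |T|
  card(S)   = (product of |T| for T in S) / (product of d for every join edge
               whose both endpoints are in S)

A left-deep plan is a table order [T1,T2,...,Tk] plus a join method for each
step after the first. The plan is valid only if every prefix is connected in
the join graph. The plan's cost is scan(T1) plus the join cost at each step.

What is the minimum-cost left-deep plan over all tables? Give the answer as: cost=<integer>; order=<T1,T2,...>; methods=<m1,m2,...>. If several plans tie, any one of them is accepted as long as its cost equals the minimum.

cost=9760; order=B,A,D,C; methods=nl_idx,merge,hash

Selinger DP (subsets sized 1..n):
  {A}: scan cost=500, card=500
  {C}: scan cost=250, card=250
  {D}: scan cost=400, card=400
  {B}: scan cost=40, card=40
  {AC}: card=31250; try (C,hash)→5000, (A,merge)→7500, (C,merge)→7750, (A,hash)→9500, (A,nl_idx)→33750, (A,nl)→125250 …(+1); best=5000 via (C,hash)
  {AD}: card=4000; try (A,nl_idx)→8000, (D,hash)→8200, (A,merge)→9400, (D,merge)→9500, (A,hash)→9800, (A,nl)→200400 …(+1); best=8000 via (A,nl_idx)
  {AB}: card=80; try (A,nl_idx)→480, (B,hash)→1480, (A,merge)→5320, (B,merge)→5780, (A,hash)→9080, (A,nl)→20040 …(+1); best=480 via (A,nl_idx)
  {ACD}: card=250000; try (C,hash)→16000, (D,hash)→43450, (C,merge)→62250, (D,merge)→509000, (C,nl)→1008000, (D,nl)→12505000; best=16000 via (C,hash)
  {ABC}: card=5000; try (C,merge)→3370, (C,hash)→4560, (C,nl)→20480, (B,hash)→36730, (B,merge)→505280, (B,nl)→1255000; best=3370 via (C,merge)
  {ABD}: card=640; try (D,merge)→5120, (D,hash)→7760, (B,hash)→12480, (D,nl)→32480, (B,merge)→60280, (B,nl)→168000; best=5120 via (D,merge)
  {ABCD}: card=40000; try (C,hash)→9760, (C,merge)→14410, (D,hash)→15570, (D,merge)→77370, (C,nl)→165120, (B,hash)→266480 …(+3); best=9760 via (C,hash)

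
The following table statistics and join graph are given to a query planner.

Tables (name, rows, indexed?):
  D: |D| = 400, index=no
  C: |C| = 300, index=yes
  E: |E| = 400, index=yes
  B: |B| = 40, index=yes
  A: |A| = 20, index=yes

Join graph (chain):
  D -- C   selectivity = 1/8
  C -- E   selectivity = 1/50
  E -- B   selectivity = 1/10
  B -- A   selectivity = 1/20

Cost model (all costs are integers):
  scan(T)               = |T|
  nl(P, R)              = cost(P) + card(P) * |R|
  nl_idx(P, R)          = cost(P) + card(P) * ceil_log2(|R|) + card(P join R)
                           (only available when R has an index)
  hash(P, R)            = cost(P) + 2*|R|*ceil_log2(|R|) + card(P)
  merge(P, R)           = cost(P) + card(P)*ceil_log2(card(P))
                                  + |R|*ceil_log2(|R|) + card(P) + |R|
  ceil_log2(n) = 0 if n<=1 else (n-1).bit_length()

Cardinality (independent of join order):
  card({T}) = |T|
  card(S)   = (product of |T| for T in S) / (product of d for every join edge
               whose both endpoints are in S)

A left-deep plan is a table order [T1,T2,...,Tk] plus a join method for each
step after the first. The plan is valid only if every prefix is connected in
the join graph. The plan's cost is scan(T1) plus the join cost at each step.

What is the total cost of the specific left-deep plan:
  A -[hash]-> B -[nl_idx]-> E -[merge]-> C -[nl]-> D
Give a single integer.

step 1: scan A: cost=20, card=20
step 2: join B via hash
    card(P join B) = 20*40/(20) = 40
    cost = 20 + 2*40*6 + 20 = 520
step 3: join E via nl_idx
    card(P join E) = 40*400/(10) = 1600
    cost = 520 + 40*9 + 1600 = 2480
step 4: join C via merge
    card(P join C) = 1600*300/(50) = 9600
    cost = 2480 + 1600*11 + 300*9 + 1600 + 300 = 24680
step 5: join D via nl
    card(P join D) = 9600*400/(8) = 480000
    cost = 24680 + 9600*400 = 3864680

3864680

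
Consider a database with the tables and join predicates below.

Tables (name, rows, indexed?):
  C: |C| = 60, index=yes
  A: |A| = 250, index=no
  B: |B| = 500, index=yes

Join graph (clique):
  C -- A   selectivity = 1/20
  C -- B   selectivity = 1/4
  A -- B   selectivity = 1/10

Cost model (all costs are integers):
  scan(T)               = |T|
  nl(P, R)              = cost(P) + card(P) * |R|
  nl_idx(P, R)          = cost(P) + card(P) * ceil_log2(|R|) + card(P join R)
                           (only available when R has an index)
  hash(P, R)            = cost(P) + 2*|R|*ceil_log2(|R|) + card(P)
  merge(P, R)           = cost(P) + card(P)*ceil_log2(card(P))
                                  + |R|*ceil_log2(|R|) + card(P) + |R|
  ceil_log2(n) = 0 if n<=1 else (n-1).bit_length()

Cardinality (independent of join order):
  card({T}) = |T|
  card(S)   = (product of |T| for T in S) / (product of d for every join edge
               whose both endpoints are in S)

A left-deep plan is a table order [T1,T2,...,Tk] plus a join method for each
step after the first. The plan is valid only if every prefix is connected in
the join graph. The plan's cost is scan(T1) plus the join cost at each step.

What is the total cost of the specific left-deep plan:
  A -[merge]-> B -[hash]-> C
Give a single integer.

step 1: scan A: cost=250, card=250
step 2: join B via merge
    card(P join B) = 250*500/(10) = 12500
    cost = 250 + 250*8 + 500*9 + 250 + 500 = 7500
step 3: join C via hash
    card(P join C) = 12500*60/(20*4) = 9375
    cost = 7500 + 2*60*6 + 12500 = 20720

20720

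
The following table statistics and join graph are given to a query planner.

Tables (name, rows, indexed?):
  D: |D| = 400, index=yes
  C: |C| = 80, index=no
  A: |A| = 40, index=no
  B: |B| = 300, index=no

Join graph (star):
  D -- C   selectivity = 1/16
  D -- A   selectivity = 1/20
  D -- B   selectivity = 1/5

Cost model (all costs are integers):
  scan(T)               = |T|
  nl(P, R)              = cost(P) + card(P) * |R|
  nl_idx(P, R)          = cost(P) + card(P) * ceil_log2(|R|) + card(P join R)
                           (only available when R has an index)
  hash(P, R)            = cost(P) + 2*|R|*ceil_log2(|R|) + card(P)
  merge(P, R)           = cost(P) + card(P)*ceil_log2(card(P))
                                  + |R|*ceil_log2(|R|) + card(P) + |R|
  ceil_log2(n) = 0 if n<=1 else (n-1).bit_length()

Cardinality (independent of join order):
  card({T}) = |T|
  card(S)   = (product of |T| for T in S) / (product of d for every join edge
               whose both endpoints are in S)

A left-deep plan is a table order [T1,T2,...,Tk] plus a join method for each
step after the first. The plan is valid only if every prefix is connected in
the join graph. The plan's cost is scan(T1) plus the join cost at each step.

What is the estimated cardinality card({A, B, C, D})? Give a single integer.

Tables in S: A(40), B(300), C(80), D(400)
Edges inside S: D-C(d=16), D-A(d=20), D-B(d=5)
numerator = 40 * 300 * 80 * 400 = 384000000
denominator = 16 * 20 * 5 = 1600
card(S) = 384000000 / 1600 = 240000

240000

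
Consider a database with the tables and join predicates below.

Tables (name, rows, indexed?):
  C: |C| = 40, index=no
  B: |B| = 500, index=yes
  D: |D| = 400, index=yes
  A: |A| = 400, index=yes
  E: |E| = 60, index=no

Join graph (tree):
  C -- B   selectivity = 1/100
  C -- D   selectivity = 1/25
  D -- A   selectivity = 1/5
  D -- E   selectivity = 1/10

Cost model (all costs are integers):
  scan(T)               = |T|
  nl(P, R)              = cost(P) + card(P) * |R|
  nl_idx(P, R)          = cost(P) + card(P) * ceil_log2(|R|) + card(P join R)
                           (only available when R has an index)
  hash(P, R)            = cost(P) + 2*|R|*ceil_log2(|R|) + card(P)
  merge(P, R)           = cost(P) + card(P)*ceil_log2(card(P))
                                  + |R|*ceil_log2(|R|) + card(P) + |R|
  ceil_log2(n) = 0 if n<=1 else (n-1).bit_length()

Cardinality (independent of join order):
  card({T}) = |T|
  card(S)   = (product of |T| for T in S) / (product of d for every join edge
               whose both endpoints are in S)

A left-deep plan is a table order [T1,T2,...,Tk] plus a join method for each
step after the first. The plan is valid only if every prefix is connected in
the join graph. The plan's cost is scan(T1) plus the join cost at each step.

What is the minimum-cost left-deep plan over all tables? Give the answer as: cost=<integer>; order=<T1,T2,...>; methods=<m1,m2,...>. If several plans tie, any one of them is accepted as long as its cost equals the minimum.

Selinger DP (subsets sized 1..n):
  {C}: scan cost=40, card=40
  {B}: scan cost=500, card=500
  {D}: scan cost=400, card=400
  {A}: scan cost=400, card=400
  {E}: scan cost=60, card=60
  {BC}: card=200; try (B,nl_idx)→600, (C,hash)→1480, (B,merge)→5320, (C,merge)→5780, (B,hash)→9080, (B,nl)→20040 …(+1); best=600 via (B,nl_idx)
  {CD}: card=640; try (D,nl_idx)→1040, (C,hash)→1280, (D,merge)→4320, (C,merge)→4680, (D,hash)→7280, (D,nl)→16040 …(+1); best=1040 via (D,nl_idx)
  {AD}: card=32000; try (D,hash)→8000, (A,hash)→8000, (D,merge)→8400, (A,merge)→8400, (D,nl_idx)→36000, (A,nl_idx)→36000 …(+2); best=8000 via (D,hash)
  {DE}: card=2400; try (E,hash)→1520, (D,nl_idx)→3000, (D,merge)→4480, (E,merge)→4820, (D,hash)→7320, (D,nl)→24060 …(+1); best=1520 via (E,hash)
  {BCD}: card=3200; try (D,nl_idx)→5600, (D,merge)→6400, (D,hash)→8000, (B,nl_idx)→10000, (B,hash)→10680, (B,merge)→13080 …(+2); best=5600 via (D,nl_idx)
  {ACD}: card=51200; try (A,hash)→8880, (A,merge)→12080, (C,hash)→40480, (A,nl_idx)→58000, (A,nl)→257040, (C,merge)→520280 …(+1); best=8880 via (A,hash)
  {CDE}: card=3840; try (E,hash)→2400, (C,hash)→4400, (E,merge)→8500, (C,merge)→33000, (E,nl)→39440, (C,nl)→97520; best=2400 via (E,hash)
  {ADE}: card=192000; try (A,hash)→11120, (A,merge)→36720, (E,hash)→40720, (A,nl_idx)→215120, (E,merge)→520420, (A,nl)→961520 …(+1); best=11120 via (A,hash)
  {ABCD}: card=256000; try (A,hash)→16000, (A,merge)→51200, (B,hash)→69080, (A,nl_idx)→290400, (B,nl_idx)→725680, (B,merge)→884280 …(+2); best=16000 via (A,hash)
  {BCDE}: card=19200; try (E,hash)→9520, (B,hash)→15240, (E,merge)→47620, (B,nl_idx)→56160, (B,merge)→57320, (E,nl)→197600 …(+1); best=9520 via (E,hash)
  {ACDE}: card=307200; try (A,hash)→13440, (A,merge)→56320, (E,hash)→60800, (C,hash)→203600, (A,nl_idx)→344160, (E,merge)→879700 …(+4); best=13440 via (A,hash)
  {ABCDE}: card=1536000; try (A,hash)→35920, (E,hash)→272720, (A,merge)→320720, (B,hash)→329640, (A,nl_idx)→1718320, (B,nl_idx)→4314240 …(+5); best=35920 via (A,hash)

cost=35920; order=C,B,D,E,A; methods=nl_idx,nl_idx,hash,hash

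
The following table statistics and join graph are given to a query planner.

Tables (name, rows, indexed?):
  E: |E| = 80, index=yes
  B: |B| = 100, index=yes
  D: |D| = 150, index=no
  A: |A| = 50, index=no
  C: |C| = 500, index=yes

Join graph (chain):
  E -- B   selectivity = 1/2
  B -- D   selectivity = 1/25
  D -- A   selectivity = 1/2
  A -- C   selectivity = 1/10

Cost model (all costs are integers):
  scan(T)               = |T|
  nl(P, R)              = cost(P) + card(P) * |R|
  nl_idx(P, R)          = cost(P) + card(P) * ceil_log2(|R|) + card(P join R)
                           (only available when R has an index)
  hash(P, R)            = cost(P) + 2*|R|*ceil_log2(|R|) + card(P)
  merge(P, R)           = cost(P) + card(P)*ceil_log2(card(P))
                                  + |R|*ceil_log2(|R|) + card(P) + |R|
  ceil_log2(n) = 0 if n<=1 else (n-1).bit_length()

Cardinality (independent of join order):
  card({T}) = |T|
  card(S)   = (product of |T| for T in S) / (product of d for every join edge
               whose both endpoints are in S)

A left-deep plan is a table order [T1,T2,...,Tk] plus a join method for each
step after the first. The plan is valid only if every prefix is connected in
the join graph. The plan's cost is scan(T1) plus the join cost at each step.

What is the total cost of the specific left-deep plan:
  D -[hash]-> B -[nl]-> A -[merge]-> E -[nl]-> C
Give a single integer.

300257340

step 1: scan D: cost=150, card=150
step 2: join B via hash
    card(P join B) = 150*100/(25) = 600
    cost = 150 + 2*100*7 + 150 = 1700
step 3: join A via nl
    card(P join A) = 600*50/(2) = 15000
    cost = 1700 + 600*50 = 31700
step 4: join E via merge
    card(P join E) = 15000*80/(2) = 600000
    cost = 31700 + 15000*14 + 80*7 + 15000 + 80 = 257340
step 5: join C via nl
    card(P join C) = 600000*500/(10) = 30000000
    cost = 257340 + 600000*500 = 300257340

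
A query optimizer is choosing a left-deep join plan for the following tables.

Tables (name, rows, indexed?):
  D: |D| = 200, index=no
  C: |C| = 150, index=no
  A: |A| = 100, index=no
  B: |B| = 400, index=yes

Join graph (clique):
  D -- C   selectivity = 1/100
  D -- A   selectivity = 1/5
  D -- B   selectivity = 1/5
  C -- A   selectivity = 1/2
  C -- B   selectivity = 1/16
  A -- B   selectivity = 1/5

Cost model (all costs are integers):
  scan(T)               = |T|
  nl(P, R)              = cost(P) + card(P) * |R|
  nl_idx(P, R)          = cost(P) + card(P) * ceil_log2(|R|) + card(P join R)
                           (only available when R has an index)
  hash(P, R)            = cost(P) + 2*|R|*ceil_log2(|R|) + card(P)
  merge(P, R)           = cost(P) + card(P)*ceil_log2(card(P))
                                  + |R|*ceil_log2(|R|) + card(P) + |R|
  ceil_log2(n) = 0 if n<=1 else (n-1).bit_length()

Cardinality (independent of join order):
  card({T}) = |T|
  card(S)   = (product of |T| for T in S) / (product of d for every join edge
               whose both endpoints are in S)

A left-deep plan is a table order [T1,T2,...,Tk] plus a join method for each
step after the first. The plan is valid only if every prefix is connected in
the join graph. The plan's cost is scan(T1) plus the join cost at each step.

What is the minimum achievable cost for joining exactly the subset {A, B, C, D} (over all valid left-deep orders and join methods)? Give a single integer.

9900

Selinger DP over subsets of {A,B,C,D}:
  {D}: scan cost=200, card=200
  {C}: scan cost=150, card=150
  {A}: scan cost=100, card=100
  {B}: scan cost=400, card=400
  {CD}: card=300; try (C,hash)→2800, (D,merge)→3300, (C,merge)→3350, (D,hash)→3500, (D,nl)→30150, (C,nl)→30200; best=2800 via (C,hash)
  {AD}: card=4000; try (A,hash)→1800, (D,merge)→2700, (A,merge)→2800, (D,hash)→3400, (D,nl)→20100, (A,nl)→20200; best=1800 via (A,hash)
  {BD}: card=16000; try (D,hash)→4000, (B,merge)→6000, (D,merge)→6200, (B,hash)→7600, (B,nl_idx)→18000, (B,nl)→80200 …(+1); best=4000 via (D,hash)
  {AC}: card=7500; try (A,hash)→1700, (C,merge)→2250, (A,merge)→2300, (C,hash)→2600, (C,nl)→15100, (A,nl)→15150; best=1700 via (A,hash)
  {BC}: card=3750; try (C,hash)→3200, (B,nl_idx)→5250, (B,merge)→5500, (C,merge)→5750, (B,hash)→7500, (B,nl)→60150 …(+1); best=3200 via (C,hash)
  {AB}: card=8000; try (A,hash)→2200, (B,merge)→4900, (A,merge)→5200, (B,hash)→7400, (B,nl_idx)→9000, (B,nl)→40100 …(+1); best=2200 via (A,hash)
  {ACD}: card=3000; try (A,hash)→4500, (A,merge)→6600, (C,hash)→8200, (D,hash)→12400, (A,nl)→32800, (C,merge)→55150 …(+3); best=4500 via (A,hash)
  {BCD}: card=1500; try (B,nl_idx)→7000, (B,merge)→9800, (D,hash)→10150, (B,hash)→10300, (C,hash)→22400, (D,merge)→53750 …(+4); best=7000 via (B,nl_idx)
  {ABD}: card=64000; try (B,hash)→13000, (D,hash)→13400, (A,hash)→21400, (B,merge)→57800, (B,nl_idx)→101800, (D,merge)→116000 …(+4); best=13000 via (B,hash)
  {ABC}: card=37500; try (A,hash)→8350, (C,hash)→12600, (B,hash)→16400, (A,merge)→52750, (B,nl_idx)→106700, (B,merge)→110700 …(+4); best=8350 via (A,hash)
  {ABCD}: card=3000; try (A,hash)→9900, (B,hash)→14700, (A,merge)→25800, (B,nl_idx)→34500, (B,merge)→47500, (D,hash)→49050 …(+7); best=9900 via (A,hash)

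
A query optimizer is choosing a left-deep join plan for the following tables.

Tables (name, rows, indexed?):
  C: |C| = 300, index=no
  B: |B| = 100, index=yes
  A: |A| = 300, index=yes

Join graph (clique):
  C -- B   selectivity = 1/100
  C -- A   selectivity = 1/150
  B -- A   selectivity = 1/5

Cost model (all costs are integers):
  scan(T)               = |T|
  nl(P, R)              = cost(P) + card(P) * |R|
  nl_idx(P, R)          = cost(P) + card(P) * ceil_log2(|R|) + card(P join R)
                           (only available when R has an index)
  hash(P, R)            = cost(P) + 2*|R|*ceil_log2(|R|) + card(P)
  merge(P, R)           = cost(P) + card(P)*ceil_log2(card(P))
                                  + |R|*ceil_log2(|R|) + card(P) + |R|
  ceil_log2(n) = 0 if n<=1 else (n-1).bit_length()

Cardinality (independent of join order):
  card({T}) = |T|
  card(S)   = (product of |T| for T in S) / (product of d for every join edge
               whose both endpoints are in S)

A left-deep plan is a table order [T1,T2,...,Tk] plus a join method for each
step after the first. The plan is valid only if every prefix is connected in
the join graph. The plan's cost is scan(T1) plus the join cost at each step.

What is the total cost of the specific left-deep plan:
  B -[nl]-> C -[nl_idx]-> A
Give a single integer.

step 1: scan B: cost=100, card=100
step 2: join C via nl
    card(P join C) = 100*300/(100) = 300
    cost = 100 + 100*300 = 30100
step 3: join A via nl_idx
    card(P join A) = 300*300/(150*5) = 120
    cost = 30100 + 300*9 + 120 = 32920

32920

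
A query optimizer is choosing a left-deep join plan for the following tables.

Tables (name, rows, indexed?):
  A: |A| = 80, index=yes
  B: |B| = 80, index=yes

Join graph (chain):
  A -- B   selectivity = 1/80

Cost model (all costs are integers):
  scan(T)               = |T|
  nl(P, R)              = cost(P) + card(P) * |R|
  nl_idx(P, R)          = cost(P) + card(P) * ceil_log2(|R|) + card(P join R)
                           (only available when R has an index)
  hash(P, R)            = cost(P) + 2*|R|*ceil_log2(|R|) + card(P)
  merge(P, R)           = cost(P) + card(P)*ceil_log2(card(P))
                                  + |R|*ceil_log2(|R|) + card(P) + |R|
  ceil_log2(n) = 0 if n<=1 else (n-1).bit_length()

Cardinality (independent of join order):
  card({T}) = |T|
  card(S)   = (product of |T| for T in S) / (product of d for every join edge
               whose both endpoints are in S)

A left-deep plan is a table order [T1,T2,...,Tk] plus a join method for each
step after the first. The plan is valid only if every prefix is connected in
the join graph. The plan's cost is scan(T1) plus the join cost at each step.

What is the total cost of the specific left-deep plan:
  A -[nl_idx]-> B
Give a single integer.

720

step 1: scan A: cost=80, card=80
step 2: join B via nl_idx
    card(P join B) = 80*80/(80) = 80
    cost = 80 + 80*7 + 80 = 720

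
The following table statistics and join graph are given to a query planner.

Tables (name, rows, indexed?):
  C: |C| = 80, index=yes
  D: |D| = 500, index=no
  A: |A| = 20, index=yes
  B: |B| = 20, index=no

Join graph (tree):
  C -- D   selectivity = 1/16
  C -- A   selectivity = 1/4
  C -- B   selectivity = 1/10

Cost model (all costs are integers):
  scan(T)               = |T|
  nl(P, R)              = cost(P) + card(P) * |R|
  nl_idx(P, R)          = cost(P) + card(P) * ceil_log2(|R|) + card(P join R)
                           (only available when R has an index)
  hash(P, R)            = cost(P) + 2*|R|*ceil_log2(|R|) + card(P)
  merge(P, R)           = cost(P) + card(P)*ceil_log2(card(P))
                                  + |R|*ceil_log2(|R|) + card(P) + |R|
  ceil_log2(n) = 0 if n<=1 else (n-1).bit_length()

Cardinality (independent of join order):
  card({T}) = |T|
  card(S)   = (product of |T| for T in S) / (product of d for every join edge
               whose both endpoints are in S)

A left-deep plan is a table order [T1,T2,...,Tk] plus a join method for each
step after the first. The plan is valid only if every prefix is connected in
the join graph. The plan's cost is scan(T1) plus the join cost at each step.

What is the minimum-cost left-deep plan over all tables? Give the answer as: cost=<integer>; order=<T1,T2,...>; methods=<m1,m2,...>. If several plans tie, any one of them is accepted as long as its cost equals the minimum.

cost=10020; order=D,C,B,A; methods=hash,hash,hash

Selinger DP (subsets sized 1..n):
  {C}: scan cost=80, card=80
  {D}: scan cost=500, card=500
  {A}: scan cost=20, card=20
  {B}: scan cost=20, card=20
  {CD}: card=2500; try (C,hash)→2120, (D,merge)→5720, (C,merge)→6140, (C,nl_idx)→6500, (D,hash)→9160, (D,nl)→40080 …(+1); best=2120 via (C,hash)
  {AC}: card=400; try (A,hash)→360, (C,nl_idx)→560, (C,merge)→780, (A,merge)→840, (A,nl_idx)→880, (C,hash)→1160 …(+2); best=360 via (A,hash)
  {BC}: card=160; try (C,nl_idx)→320, (B,hash)→360, (C,merge)→780, (B,merge)→840, (C,hash)→1160, (C,nl)→1620 …(+1); best=320 via (C,nl_idx)
  {ACD}: card=12500; try (A,hash)→4820, (D,merge)→9360, (D,hash)→9760, (A,nl_idx)→27120, (A,merge)→34740, (A,nl)→52120 …(+1); best=4820 via (A,hash)
  {BCD}: card=5000; try (B,hash)→4820, (D,merge)→6760, (D,hash)→9480, (B,merge)→34740, (B,nl)→52120, (D,nl)→80320; best=4820 via (B,hash)
  {ABC}: card=800; try (A,hash)→680, (B,hash)→960, (A,merge)→1880, (A,nl_idx)→1920, (A,nl)→3520, (B,merge)→4480 …(+1); best=680 via (A,hash)
  {ABCD}: card=25000; try (A,hash)→10020, (D,hash)→10480, (D,merge)→14480, (B,hash)→17520, (A,nl_idx)→54820, (A,merge)→74940 …(+4); best=10020 via (A,hash)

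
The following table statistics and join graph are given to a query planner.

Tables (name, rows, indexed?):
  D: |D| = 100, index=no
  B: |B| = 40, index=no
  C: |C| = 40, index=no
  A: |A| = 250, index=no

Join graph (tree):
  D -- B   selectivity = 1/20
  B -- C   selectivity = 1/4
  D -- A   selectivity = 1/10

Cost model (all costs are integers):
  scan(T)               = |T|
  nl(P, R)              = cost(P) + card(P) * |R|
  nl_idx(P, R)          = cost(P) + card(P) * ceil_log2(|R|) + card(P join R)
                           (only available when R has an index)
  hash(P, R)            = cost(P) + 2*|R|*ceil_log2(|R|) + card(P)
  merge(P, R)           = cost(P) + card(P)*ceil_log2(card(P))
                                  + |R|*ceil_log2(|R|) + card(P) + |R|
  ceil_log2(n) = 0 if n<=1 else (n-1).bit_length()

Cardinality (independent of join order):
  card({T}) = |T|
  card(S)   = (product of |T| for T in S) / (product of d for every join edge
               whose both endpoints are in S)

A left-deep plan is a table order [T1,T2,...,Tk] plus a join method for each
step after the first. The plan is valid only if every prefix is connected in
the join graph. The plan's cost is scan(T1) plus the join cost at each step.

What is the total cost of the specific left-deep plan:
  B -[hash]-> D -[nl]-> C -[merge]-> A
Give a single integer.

35730

step 1: scan B: cost=40, card=40
step 2: join D via hash
    card(P join D) = 40*100/(20) = 200
    cost = 40 + 2*100*7 + 40 = 1480
step 3: join C via nl
    card(P join C) = 200*40/(4) = 2000
    cost = 1480 + 200*40 = 9480
step 4: join A via merge
    card(P join A) = 2000*250/(10) = 50000
    cost = 9480 + 2000*11 + 250*8 + 2000 + 250 = 35730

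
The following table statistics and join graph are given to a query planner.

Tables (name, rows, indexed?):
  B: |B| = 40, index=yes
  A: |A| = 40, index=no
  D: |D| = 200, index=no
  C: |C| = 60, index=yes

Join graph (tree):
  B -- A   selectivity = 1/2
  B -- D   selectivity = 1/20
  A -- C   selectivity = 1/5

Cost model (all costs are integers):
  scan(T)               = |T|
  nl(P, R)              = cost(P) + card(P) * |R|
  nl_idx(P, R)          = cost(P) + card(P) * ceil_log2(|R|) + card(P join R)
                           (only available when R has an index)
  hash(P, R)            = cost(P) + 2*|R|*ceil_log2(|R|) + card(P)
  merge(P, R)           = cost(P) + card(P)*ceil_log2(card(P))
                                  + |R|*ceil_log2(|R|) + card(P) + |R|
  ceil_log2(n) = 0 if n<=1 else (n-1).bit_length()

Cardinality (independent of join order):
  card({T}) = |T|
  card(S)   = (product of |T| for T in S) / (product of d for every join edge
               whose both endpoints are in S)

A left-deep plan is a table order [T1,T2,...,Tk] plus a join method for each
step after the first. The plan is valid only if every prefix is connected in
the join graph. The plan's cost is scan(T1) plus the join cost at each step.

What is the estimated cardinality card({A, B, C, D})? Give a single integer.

Tables in S: A(40), B(40), C(60), D(200)
Edges inside S: B-A(d=2), B-D(d=20), A-C(d=5)
numerator = 40 * 40 * 60 * 200 = 19200000
denominator = 2 * 20 * 5 = 200
card(S) = 19200000 / 200 = 96000

96000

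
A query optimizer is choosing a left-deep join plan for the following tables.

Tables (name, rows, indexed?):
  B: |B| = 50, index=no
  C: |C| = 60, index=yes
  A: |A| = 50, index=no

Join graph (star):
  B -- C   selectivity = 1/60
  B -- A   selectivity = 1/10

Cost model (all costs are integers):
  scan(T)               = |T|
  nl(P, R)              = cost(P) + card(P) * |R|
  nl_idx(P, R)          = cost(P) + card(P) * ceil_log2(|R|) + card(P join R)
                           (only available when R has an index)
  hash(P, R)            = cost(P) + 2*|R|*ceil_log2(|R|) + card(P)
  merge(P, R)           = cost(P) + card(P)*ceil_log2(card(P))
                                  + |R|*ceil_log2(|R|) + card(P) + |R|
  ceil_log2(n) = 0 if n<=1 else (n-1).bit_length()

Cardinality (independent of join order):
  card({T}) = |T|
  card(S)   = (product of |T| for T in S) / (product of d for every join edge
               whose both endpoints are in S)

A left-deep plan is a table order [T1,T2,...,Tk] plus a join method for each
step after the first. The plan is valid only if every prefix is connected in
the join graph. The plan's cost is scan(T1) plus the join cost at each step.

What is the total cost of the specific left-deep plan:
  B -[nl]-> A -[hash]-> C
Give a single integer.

step 1: scan B: cost=50, card=50
step 2: join A via nl
    card(P join A) = 50*50/(10) = 250
    cost = 50 + 50*50 = 2550
step 3: join C via hash
    card(P join C) = 250*60/(60) = 250
    cost = 2550 + 2*60*6 + 250 = 3520

3520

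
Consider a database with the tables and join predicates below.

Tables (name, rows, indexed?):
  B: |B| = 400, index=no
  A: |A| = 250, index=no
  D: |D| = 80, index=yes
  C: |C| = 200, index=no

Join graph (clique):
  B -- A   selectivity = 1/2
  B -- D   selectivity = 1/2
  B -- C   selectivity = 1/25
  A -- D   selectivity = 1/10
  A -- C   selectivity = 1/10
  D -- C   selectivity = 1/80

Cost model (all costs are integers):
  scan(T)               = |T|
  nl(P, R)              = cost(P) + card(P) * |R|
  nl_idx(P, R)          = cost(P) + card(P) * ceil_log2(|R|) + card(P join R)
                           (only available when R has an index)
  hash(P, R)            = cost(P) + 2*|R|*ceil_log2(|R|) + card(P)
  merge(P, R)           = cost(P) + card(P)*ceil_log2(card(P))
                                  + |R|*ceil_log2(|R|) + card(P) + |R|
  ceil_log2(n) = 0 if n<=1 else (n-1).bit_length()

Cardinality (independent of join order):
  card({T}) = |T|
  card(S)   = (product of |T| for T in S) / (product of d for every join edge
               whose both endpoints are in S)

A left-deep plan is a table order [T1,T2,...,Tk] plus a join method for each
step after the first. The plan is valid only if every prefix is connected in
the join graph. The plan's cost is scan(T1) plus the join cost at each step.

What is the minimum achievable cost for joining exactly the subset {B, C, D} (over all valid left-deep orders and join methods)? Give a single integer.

Selinger DP over subsets of {B,C,D}:
  {B}: scan cost=400, card=400
  {D}: scan cost=80, card=80
  {C}: scan cost=200, card=200
  {BD}: card=16000; try (D,hash)→1920, (B,merge)→4720, (D,merge)→5040, (B,hash)→7360, (D,nl_idx)→19200, (B,nl)→32080 …(+1); best=1920 via (D,hash)
  {BC}: card=3200; try (C,hash)→4000, (B,merge)→6000, (C,merge)→6200, (B,hash)→7600, (B,nl)→80200, (C,nl)→80400; best=4000 via (C,hash)
  {CD}: card=200; try (D,hash)→1520, (D,nl_idx)→1800, (C,merge)→2520, (D,merge)→2640, (C,hash)→3360, (C,nl)→16080 …(+1); best=1520 via (D,hash)
  {BCD}: card=1600; try (B,merge)→7320, (D,hash)→8320, (B,hash)→8920, (C,hash)→21120, (D,nl_idx)→28000, (D,merge)→46240 …(+4); best=7320 via (B,merge)

7320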